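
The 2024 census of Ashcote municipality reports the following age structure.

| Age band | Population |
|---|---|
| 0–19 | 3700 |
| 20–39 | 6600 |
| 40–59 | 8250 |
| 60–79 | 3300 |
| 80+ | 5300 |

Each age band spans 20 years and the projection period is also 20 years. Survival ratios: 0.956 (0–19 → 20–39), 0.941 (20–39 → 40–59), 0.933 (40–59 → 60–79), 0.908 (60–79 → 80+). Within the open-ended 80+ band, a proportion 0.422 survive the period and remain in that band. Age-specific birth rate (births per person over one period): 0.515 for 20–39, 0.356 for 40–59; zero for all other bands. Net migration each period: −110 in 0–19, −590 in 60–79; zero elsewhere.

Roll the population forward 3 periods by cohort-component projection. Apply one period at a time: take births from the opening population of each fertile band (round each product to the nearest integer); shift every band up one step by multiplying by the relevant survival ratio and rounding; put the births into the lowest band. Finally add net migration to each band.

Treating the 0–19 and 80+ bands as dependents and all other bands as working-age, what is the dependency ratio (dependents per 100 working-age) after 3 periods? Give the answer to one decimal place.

105.5

Period 1.
Births: 6600 * 0.515 = 3399  |  8250 * 0.356 = 2937 ⇒ total 6336
20–39: 3700 * 0.956 = 3537
40–59: 6600 * 0.941 = 6211
60–79: 8250 * 0.933 = 7697
80+: 3300 * 0.908 + 5300 * 0.422 = 2996 + 2237 = 5233
Net migration: 0–19 − 110 → 6226; 60–79 − 590 → 7107
→ [6226, 3537, 6211, 7107, 5233]
Period 2.
Births: 3537 * 0.515 = 1822  |  6211 * 0.356 = 2211 ⇒ total 4033
20–39: 6226 * 0.956 = 5952
40–59: 3537 * 0.941 = 3328
60–79: 6211 * 0.933 = 5795
80+: 7107 * 0.908 + 5233 * 0.422 = 6453 + 2208 = 8661
Net migration: 0–19 − 110 → 3923; 60–79 − 590 → 5205
→ [3923, 5952, 3328, 5205, 8661]
Period 3.
Births: 5952 * 0.515 = 3065  |  3328 * 0.356 = 1185 ⇒ total 4250
20–39: 3923 * 0.956 = 3750
40–59: 5952 * 0.941 = 5601
60–79: 3328 * 0.933 = 3105
80+: 5205 * 0.908 + 8661 * 0.422 = 4726 + 3655 = 8381
Net migration: 0–19 − 110 → 4140; 60–79 − 590 → 2515
→ [4140, 3750, 5601, 2515, 8381]
Dependents (band 0–19 + band 80+) = 4140 + 8381 = 12521; working-age = 11866; ratio = 12521/11866 × 100 = 105.5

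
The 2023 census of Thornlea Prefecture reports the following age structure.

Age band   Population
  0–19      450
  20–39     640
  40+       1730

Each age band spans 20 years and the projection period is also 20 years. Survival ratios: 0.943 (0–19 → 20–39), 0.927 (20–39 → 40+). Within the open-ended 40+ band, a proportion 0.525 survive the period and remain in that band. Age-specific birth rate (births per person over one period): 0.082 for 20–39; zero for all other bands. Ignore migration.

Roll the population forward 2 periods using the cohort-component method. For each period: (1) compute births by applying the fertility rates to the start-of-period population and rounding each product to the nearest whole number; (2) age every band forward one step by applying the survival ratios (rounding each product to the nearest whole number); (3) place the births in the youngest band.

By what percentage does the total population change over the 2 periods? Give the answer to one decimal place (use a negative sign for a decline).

-55.1

Let group 1 be 0–19 through group 3 = 40+.
— Period 1 —
Births: 640 × 0.082 = 52
Group 2: 450 × 0.943 = 424
Group 3: 640 × 0.927 + 1730 × 0.525 = 593 + 908 = 1501
End of period: [52, 424, 1501]
— Period 2 —
Births: 424 × 0.082 = 35
Group 2: 52 × 0.943 = 49
Group 3: 424 × 0.927 + 1501 × 0.525 = 393 + 788 = 1181
End of period: [35, 49, 1181]
Total: 2820 → 1265; change = -1555; percentage change = -55.1%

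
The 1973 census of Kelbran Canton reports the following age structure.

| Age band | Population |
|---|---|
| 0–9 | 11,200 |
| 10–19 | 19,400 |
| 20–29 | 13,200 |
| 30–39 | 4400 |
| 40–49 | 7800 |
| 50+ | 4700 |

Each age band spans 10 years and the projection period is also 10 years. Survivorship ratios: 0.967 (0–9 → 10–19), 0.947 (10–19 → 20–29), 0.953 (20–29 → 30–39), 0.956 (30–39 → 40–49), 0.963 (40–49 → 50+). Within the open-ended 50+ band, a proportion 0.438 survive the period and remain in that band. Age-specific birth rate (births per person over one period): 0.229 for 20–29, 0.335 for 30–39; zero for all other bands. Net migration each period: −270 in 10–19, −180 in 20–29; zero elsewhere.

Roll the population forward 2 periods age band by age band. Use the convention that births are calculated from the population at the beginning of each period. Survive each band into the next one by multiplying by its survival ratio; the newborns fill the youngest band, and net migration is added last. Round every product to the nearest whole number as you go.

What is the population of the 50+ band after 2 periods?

8242

Period 1.
Births: 13200 * 0.229 = 3023 ; 4400 * 0.335 = 1474 — total 4497
10–19: 11200 * 0.967 = 10830
20–29: 19400 * 0.947 = 18372
30–39: 13200 * 0.953 = 12580
40–49: 4400 * 0.956 = 4206
50+: 7800 * 0.963 + 4700 * 0.438 = 7511 + 2059 = 9570
Net migration: 10–19 − 270 → 10560; 20–29 − 180 → 18192
Population now: 0–9=4497, 10–19=10560, 20–29=18192, 30–39=12580, 40–49=4206, 50+=9570
Period 2.
Births: 18192 * 0.229 = 4166 ; 12580 * 0.335 = 4214 — total 8380
10–19: 4497 * 0.967 = 4349
20–29: 10560 * 0.947 = 10000
30–39: 18192 * 0.953 = 17337
40–49: 12580 * 0.956 = 12026
50+: 4206 * 0.963 + 9570 * 0.438 = 4050 + 4192 = 8242
Net migration: 10–19 − 270 → 4079; 20–29 − 180 → 9820
Population now: 0–9=8380, 10–19=4079, 20–29=9820, 30–39=17337, 40–49=12026, 50+=8242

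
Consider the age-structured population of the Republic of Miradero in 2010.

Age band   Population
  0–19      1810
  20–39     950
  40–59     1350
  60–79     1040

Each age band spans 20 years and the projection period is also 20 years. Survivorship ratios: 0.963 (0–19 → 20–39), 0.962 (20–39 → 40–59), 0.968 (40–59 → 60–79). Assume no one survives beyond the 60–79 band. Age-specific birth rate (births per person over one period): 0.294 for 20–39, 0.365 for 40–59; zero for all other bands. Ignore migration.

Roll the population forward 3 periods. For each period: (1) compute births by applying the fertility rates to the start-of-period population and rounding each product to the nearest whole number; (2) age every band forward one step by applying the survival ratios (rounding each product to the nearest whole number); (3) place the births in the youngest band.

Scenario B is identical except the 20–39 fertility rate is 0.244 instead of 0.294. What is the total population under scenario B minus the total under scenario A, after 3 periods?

(Bands numbered youngest = 1 to oldest = 4.)
Period 1.
Births: 950 × 0.294 = 279  |  1350 × 0.365 = 493 — total 772
Band 2: 1810 × 0.963 = 1743
Band 3: 950 × 0.962 = 914
Band 4: 1350 × 0.968 = 1307
Population now: 0–19=772, 20–39=1743, 40–59=914, 60–79=1307
Period 2.
Births: 1743 × 0.294 = 512  |  914 × 0.365 = 334 — total 846
Band 2: 772 × 0.963 = 743
Band 3: 1743 × 0.962 = 1677
Band 4: 914 × 0.968 = 885
Population now: 0–19=846, 20–39=743, 40–59=1677, 60–79=885
Period 3.
Births: 743 × 0.294 = 218  |  1677 × 0.365 = 612 — total 830
Band 2: 846 × 0.963 = 815
Band 3: 743 × 0.962 = 715
Band 4: 1677 × 0.968 = 1623
Population now: 0–19=830, 20–39=815, 40–59=715, 60–79=1623
Scenario A total after 3 periods: 3983
Scenario B projection —
Period 1.
Births: 950 × 0.244 = 232  |  1350 × 0.365 = 493 — total 725
Band 2: 1810 × 0.963 = 1743
Band 3: 950 × 0.962 = 914
Band 4: 1350 × 0.968 = 1307
Population now: 0–19=725, 20–39=1743, 40–59=914, 60–79=1307
Period 2.
Births: 1743 × 0.244 = 425  |  914 × 0.365 = 334 — total 759
Band 2: 725 × 0.963 = 698
Band 3: 1743 × 0.962 = 1677
Band 4: 914 × 0.968 = 885
Population now: 0–19=759, 20–39=698, 40–59=1677, 60–79=885
Period 3.
Births: 698 × 0.244 = 170  |  1677 × 0.365 = 612 — total 782
Band 2: 759 × 0.963 = 731
Band 3: 698 × 0.962 = 671
Band 4: 1677 × 0.968 = 1623
Population now: 0–19=782, 20–39=731, 40–59=671, 60–79=1623
Scenario B total after 3 periods: 3807
Difference B − A = 3807 − 3983 = -176

-176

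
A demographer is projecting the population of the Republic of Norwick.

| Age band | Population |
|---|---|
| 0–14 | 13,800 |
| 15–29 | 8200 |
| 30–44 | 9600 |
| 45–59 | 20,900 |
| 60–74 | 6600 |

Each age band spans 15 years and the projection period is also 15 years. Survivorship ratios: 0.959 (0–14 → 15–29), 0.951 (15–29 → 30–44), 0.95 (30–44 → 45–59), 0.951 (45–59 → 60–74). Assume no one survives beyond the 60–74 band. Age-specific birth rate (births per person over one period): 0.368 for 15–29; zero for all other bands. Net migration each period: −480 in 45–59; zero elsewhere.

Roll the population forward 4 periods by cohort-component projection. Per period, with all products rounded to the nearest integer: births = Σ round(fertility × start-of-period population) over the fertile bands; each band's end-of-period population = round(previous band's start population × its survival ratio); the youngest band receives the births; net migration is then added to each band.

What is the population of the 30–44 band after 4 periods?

4441

Period 1:
Births: 8200 × 0.368 = 3018
15–29: 13800 × 0.959 = 13234
30–44: 8200 × 0.951 = 7798
45–59: 9600 × 0.95 = 9120
60–74: 20900 × 0.951 = 19876
Net migration: 45–59 − 480 → 8640
Giving 3018 / 13234 / 7798 / 8640 / 19876.
Period 2:
Births: 13234 × 0.368 = 4870
15–29: 3018 × 0.959 = 2894
30–44: 13234 × 0.951 = 12586
45–59: 7798 × 0.95 = 7408
60–74: 8640 × 0.951 = 8217
Net migration: 45–59 − 480 → 6928
Giving 4870 / 2894 / 12586 / 6928 / 8217.
Period 3:
Births: 2894 × 0.368 = 1065
15–29: 4870 × 0.959 = 4670
30–44: 2894 × 0.951 = 2752
45–59: 12586 × 0.95 = 11957
60–74: 6928 × 0.951 = 6589
Net migration: 45–59 − 480 → 11477
Giving 1065 / 4670 / 2752 / 11477 / 6589.
Period 4:
Births: 4670 × 0.368 = 1719
15–29: 1065 × 0.959 = 1021
30–44: 4670 × 0.951 = 4441
45–59: 2752 × 0.95 = 2614
60–74: 11477 × 0.951 = 10915
Net migration: 45–59 − 480 → 2134
Giving 1719 / 1021 / 4441 / 2134 / 10915.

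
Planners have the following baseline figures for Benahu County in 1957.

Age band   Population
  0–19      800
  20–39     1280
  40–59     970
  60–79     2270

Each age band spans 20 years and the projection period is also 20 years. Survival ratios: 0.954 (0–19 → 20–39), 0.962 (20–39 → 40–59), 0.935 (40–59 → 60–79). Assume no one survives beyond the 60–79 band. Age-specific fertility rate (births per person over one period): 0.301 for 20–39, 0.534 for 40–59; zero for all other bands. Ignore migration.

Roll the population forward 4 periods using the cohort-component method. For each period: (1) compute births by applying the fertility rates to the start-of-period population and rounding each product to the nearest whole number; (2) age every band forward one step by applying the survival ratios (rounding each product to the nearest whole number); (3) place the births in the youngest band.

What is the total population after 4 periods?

— Period 1 —
Births: 1280 × 0.301 = 385, 970 × 0.534 = 518 → total 903
20–39: 800 × 0.954 = 763
40–59: 1280 × 0.962 = 1231
60–79: 970 × 0.935 = 907
Giving 903 / 763 / 1231 / 907.
— Period 2 —
Births: 763 × 0.301 = 230, 1231 × 0.534 = 657 → total 887
20–39: 903 × 0.954 = 861
40–59: 763 × 0.962 = 734
60–79: 1231 × 0.935 = 1151
Giving 887 / 861 / 734 / 1151.
— Period 3 —
Births: 861 × 0.301 = 259, 734 × 0.534 = 392 → total 651
20–39: 887 × 0.954 = 846
40–59: 861 × 0.962 = 828
60–79: 734 × 0.935 = 686
Giving 651 / 846 / 828 / 686.
— Period 4 —
Births: 846 × 0.301 = 255, 828 × 0.534 = 442 → total 697
20–39: 651 × 0.954 = 621
40–59: 846 × 0.962 = 814
60–79: 828 × 0.935 = 774
Giving 697 / 621 / 814 / 774.
Total after period 4: 697 + 621 + 814 + 774 = 2906

2906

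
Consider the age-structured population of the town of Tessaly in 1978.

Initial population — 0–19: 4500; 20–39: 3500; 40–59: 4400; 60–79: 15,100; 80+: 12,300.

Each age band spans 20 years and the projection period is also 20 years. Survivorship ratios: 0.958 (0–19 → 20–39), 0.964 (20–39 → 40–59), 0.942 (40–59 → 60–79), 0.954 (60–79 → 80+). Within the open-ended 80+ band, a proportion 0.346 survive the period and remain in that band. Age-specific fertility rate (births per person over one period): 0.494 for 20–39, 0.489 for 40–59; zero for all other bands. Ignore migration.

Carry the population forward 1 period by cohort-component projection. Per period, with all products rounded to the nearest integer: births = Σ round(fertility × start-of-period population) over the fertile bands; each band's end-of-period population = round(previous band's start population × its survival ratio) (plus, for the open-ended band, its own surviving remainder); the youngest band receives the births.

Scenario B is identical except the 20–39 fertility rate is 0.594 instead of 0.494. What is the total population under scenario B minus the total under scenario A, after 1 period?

Let band 1 be 0–19 through band 5 = 80+.
After projecting period 1:
Births: 3500 * 0.494 = 1729, 4400 * 0.489 = 2152 ⇒ total 3881
Band 2: 4500 * 0.958 = 4311
Band 3: 3500 * 0.964 = 3374
Band 4: 4400 * 0.942 = 4145
Band 5: 15100 * 0.954 + 12300 * 0.346 = 14405 + 4256 = 18661
→ [3881, 4311, 3374, 4145, 18661]
Scenario A total after 1 period: 34372
Scenario B projection —
After projecting period 1:
Births: 3500 * 0.594 = 2079, 4400 * 0.489 = 2152 ⇒ total 4231
Band 2: 4500 * 0.958 = 4311
Band 3: 3500 * 0.964 = 3374
Band 4: 4400 * 0.942 = 4145
Band 5: 15100 * 0.954 + 12300 * 0.346 = 14405 + 4256 = 18661
→ [4231, 4311, 3374, 4145, 18661]
Scenario B total after 1 period: 34722
Difference B − A = 34722 − 34372 = 350

350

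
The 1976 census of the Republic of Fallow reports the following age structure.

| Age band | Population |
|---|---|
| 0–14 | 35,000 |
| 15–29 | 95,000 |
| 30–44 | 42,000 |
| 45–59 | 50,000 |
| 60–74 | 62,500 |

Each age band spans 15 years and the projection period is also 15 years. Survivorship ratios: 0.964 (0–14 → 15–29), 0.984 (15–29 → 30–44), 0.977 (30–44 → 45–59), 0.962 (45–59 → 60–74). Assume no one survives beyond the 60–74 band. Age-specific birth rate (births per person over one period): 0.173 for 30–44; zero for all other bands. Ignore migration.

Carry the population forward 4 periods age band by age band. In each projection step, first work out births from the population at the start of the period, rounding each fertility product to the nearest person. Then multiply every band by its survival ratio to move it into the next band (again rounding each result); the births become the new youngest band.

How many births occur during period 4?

1192

Call the groups 1 to 5, youngest first.
— Period 1 —
Births: 42000 × 0.173 = 7266
Group 2: 35000 × 0.964 = 33740
Group 3: 95000 × 0.984 = 93480
Group 4: 42000 × 0.977 = 41034
Group 5: 50000 × 0.962 = 48100
Giving 7266 / 33740 / 93480 / 41034 / 48100.
— Period 2 —
Births: 93480 × 0.173 = 16172
Group 2: 7266 × 0.964 = 7004
Group 3: 33740 × 0.984 = 33200
Group 4: 93480 × 0.977 = 91330
Group 5: 41034 × 0.962 = 39475
Giving 16172 / 7004 / 33200 / 91330 / 39475.
— Period 3 —
Births: 33200 × 0.173 = 5744
Group 2: 16172 × 0.964 = 15590
Group 3: 7004 × 0.984 = 6892
Group 4: 33200 × 0.977 = 32436
Group 5: 91330 × 0.962 = 87859
Giving 5744 / 15590 / 6892 / 32436 / 87859.
— Period 4 —
Births: 6892 × 0.173 = 1192
Group 2: 5744 × 0.964 = 5537
Group 3: 15590 × 0.984 = 15341
Group 4: 6892 × 0.977 = 6733
Group 5: 32436 × 0.962 = 31203
Giving 1192 / 5537 / 15341 / 6733 / 31203.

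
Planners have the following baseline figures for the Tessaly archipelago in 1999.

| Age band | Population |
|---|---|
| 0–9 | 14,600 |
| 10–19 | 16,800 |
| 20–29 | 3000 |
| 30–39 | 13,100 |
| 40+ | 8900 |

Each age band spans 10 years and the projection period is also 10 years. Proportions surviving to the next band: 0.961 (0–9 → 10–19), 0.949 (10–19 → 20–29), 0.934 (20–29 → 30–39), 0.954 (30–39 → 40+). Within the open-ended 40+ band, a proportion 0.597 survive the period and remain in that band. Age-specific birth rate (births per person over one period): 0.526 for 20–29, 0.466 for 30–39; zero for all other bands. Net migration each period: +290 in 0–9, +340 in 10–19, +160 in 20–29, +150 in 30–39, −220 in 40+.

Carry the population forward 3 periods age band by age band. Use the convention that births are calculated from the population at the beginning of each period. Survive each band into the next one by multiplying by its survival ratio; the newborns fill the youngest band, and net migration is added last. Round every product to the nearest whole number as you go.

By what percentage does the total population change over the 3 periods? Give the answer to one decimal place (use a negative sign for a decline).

Period 1.
Births: 3000 * 0.526 = 1578 ; 13100 * 0.466 = 6105 ⇒ total 7683
10–19: 14600 * 0.961 = 14031
20–29: 16800 * 0.949 = 15943
30–39: 3000 * 0.934 = 2802
40+: 13100 * 0.954 + 8900 * 0.597 = 12497 + 5313 = 17810
Net migration: 0–9 + 290 → 7973; 10–19 + 340 → 14371; 20–29 + 160 → 16103; 30–39 + 150 → 2952; 40+ − 220 → 17590
Giving 7973 / 14371 / 16103 / 2952 / 17590.
Period 2.
Births: 16103 * 0.526 = 8470 ; 2952 * 0.466 = 1376 ⇒ total 9846
10–19: 7973 * 0.961 = 7662
20–29: 14371 * 0.949 = 13638
30–39: 16103 * 0.934 = 15040
40+: 2952 * 0.954 + 17590 * 0.597 = 2816 + 10501 = 13317
Net migration: 0–9 + 290 → 10136; 10–19 + 340 → 8002; 20–29 + 160 → 13798; 30–39 + 150 → 15190; 40+ − 220 → 13097
Giving 10136 / 8002 / 13798 / 15190 / 13097.
Period 3.
Births: 13798 * 0.526 = 7258 ; 15190 * 0.466 = 7079 ⇒ total 14337
10–19: 10136 * 0.961 = 9741
20–29: 8002 * 0.949 = 7594
30–39: 13798 * 0.934 = 12887
40+: 15190 * 0.954 + 13097 * 0.597 = 14491 + 7819 = 22310
Net migration: 0–9 + 290 → 14627; 10–19 + 340 → 10081; 20–29 + 160 → 7754; 30–39 + 150 → 13037; 40+ − 220 → 22090
Giving 14627 / 10081 / 7754 / 13037 / 22090.
Total: 56400 → 67589; change = 11189; percentage change = 19.8%

19.8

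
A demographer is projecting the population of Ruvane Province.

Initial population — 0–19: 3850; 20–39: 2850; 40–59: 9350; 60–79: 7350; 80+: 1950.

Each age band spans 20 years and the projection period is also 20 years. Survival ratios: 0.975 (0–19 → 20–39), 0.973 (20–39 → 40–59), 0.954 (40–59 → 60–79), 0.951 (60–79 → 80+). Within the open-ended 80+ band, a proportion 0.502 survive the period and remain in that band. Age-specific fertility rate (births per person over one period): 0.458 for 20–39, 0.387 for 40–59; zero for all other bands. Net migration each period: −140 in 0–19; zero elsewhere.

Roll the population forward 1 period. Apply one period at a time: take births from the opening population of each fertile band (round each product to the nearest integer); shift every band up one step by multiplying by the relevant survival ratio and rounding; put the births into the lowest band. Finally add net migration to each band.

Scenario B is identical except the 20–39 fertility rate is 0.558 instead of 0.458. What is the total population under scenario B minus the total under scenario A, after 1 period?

285

Let group 1 be 0–19 through group 5 = 80+.
— Period 1 —
Births: 2850 * 0.458 = 1305, 9350 * 0.387 = 3618 ⇒ total 4923
Group 2: 3850 * 0.975 = 3754
Group 3: 2850 * 0.973 = 2773
Group 4: 9350 * 0.954 = 8920
Group 5: 7350 * 0.951 + 1950 * 0.502 = 6990 + 979 = 7969
Net migration: Group 1 − 140 → 4783
Giving 4783 / 3754 / 2773 / 8920 / 7969.
Scenario A total after 1 period: 28199
Scenario B projection —
— Period 1 —
Births: 2850 * 0.558 = 1590, 9350 * 0.387 = 3618 ⇒ total 5208
Group 2: 3850 * 0.975 = 3754
Group 3: 2850 * 0.973 = 2773
Group 4: 9350 * 0.954 = 8920
Group 5: 7350 * 0.951 + 1950 * 0.502 = 6990 + 979 = 7969
Net migration: Group 1 − 140 → 5068
Giving 5068 / 3754 / 2773 / 8920 / 7969.
Scenario B total after 1 period: 28484
Difference B − A = 28484 − 28199 = 285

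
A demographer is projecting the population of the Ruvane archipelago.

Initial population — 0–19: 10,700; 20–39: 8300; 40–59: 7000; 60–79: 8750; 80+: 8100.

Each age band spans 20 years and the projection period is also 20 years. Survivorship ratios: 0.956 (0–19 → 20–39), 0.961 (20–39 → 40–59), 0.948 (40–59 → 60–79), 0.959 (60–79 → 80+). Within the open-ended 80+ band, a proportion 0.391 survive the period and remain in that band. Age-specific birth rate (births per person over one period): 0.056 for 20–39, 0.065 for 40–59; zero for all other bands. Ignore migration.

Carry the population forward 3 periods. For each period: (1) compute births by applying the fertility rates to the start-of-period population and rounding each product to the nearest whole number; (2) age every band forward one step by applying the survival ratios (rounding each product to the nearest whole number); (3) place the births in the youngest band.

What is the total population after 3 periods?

Let group 1 be 0–19 through group 5 = 80+.
[period 1]
Births: 8300 × 0.056 = 465  |  7000 × 0.065 = 455 — total 920
Group 2: 10700 × 0.956 = 10229
Group 3: 8300 × 0.961 = 7976
Group 4: 7000 × 0.948 = 6636
Group 5: 8750 × 0.959 + 8100 × 0.391 = 8391 + 3167 = 11558
End of period: [920, 10229, 7976, 6636, 11558]
[period 2]
Births: 10229 × 0.056 = 573  |  7976 × 0.065 = 518 — total 1091
Group 2: 920 × 0.956 = 880
Group 3: 10229 × 0.961 = 9830
Group 4: 7976 × 0.948 = 7561
Group 5: 6636 × 0.959 + 11558 × 0.391 = 6364 + 4519 = 10883
End of period: [1091, 880, 9830, 7561, 10883]
[period 3]
Births: 880 × 0.056 = 49  |  9830 × 0.065 = 639 — total 688
Group 2: 1091 × 0.956 = 1043
Group 3: 880 × 0.961 = 846
Group 4: 9830 × 0.948 = 9319
Group 5: 7561 × 0.959 + 10883 × 0.391 = 7251 + 4255 = 11506
End of period: [688, 1043, 846, 9319, 11506]
Total after period 3: 688 + 1043 + 846 + 9319 + 11506 = 23402

23402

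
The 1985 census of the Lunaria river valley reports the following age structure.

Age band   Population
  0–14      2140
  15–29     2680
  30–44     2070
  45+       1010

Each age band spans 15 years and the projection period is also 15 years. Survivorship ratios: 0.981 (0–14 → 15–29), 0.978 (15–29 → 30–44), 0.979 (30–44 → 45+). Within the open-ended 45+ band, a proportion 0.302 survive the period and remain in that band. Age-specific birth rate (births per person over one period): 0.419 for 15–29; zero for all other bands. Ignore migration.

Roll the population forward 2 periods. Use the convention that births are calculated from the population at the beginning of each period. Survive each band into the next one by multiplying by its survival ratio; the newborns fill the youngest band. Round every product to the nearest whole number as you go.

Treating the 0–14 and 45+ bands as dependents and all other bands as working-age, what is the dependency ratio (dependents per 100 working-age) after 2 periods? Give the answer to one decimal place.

131.5

[period 1]
Births: 2680 × 0.419 = 1123
15–29: 2140 × 0.981 = 2099
30–44: 2680 × 0.978 = 2621
45+: 2070 × 0.979 + 1010 × 0.302 = 2027 + 305 = 2332
Population now: 0–14=1123, 15–29=2099, 30–44=2621, 45+=2332
[period 2]
Births: 2099 × 0.419 = 879
15–29: 1123 × 0.981 = 1102
30–44: 2099 × 0.978 = 2053
45+: 2621 × 0.979 + 2332 × 0.302 = 2566 + 704 = 3270
Population now: 0–14=879, 15–29=1102, 30–44=2053, 45+=3270
Dependents (band 0–14 + band 45+) = 879 + 3270 = 4149; working-age = 3155; ratio = 4149/3155 × 100 = 131.5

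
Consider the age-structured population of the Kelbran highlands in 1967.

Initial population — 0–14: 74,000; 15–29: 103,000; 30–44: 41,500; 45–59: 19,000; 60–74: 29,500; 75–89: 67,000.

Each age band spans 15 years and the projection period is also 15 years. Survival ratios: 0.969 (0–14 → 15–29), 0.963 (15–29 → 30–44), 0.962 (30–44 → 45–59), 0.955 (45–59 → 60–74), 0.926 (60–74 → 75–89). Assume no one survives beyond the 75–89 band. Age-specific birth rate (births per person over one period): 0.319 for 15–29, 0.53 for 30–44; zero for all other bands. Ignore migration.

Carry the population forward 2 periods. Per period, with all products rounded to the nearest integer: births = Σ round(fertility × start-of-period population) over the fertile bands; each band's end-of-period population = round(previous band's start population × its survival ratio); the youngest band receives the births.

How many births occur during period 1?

54852

Numbering the groups 1..6 from youngest to oldest:
Period 1:
Births: 103000 * 0.319 = 32857  |  41500 * 0.53 = 21995 → 54852
Group 2: 74000 * 0.969 = 71706
Group 3: 103000 * 0.963 = 99189
Group 4: 41500 * 0.962 = 39923
Group 5: 19000 * 0.955 = 18145
Group 6: 29500 * 0.926 = 27317
Giving 54852 / 71706 / 99189 / 39923 / 18145 / 27317.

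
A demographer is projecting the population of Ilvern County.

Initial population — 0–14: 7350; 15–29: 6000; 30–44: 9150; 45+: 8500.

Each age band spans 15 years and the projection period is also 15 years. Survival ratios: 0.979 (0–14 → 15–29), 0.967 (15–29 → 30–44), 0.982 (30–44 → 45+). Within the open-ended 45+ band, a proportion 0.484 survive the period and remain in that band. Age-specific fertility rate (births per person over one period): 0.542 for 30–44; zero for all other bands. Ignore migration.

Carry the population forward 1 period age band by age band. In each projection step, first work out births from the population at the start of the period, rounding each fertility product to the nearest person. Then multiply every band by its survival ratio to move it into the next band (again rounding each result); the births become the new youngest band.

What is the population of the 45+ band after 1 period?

13099

(Groups numbered youngest = 1 to oldest = 4.)
Period 1:
Births: 9150 × 0.542 = 4959
Group 2: 7350 × 0.979 = 7196
Group 3: 6000 × 0.967 = 5802
Group 4: 9150 × 0.982 + 8500 × 0.484 = 8985 + 4114 = 13099
Giving 4959 / 7196 / 5802 / 13099.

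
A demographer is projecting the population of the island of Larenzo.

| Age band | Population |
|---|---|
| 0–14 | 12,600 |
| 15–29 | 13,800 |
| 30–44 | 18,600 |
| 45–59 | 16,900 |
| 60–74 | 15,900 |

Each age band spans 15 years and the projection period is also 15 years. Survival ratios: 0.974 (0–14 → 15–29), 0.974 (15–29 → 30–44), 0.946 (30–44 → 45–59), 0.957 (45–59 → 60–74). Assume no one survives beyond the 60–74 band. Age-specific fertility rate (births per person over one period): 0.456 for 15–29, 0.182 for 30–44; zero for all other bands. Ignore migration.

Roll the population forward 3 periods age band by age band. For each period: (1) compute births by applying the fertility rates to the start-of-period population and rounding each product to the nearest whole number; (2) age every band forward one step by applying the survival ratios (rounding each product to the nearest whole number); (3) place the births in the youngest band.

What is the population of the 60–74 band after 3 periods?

12168

(Groups numbered youngest = 1 to oldest = 5.)
After projecting period 1:
Births: 13800 × 0.456 = 6293 ; 18600 × 0.182 = 3385 — total 9678
Group 2: 12600 × 0.974 = 12272
Group 3: 13800 × 0.974 = 13441
Group 4: 18600 × 0.946 = 17596
Group 5: 16900 × 0.957 = 16173
→ [9678, 12272, 13441, 17596, 16173]
After projecting period 2:
Births: 12272 × 0.456 = 5596 ; 13441 × 0.182 = 2446 — total 8042
Group 2: 9678 × 0.974 = 9426
Group 3: 12272 × 0.974 = 11953
Group 4: 13441 × 0.946 = 12715
Group 5: 17596 × 0.957 = 16839
→ [8042, 9426, 11953, 12715, 16839]
After projecting period 3:
Births: 9426 × 0.456 = 4298 ; 11953 × 0.182 = 2175 — total 6473
Group 2: 8042 × 0.974 = 7833
Group 3: 9426 × 0.974 = 9181
Group 4: 11953 × 0.946 = 11308
Group 5: 12715 × 0.957 = 12168
→ [6473, 7833, 9181, 11308, 12168]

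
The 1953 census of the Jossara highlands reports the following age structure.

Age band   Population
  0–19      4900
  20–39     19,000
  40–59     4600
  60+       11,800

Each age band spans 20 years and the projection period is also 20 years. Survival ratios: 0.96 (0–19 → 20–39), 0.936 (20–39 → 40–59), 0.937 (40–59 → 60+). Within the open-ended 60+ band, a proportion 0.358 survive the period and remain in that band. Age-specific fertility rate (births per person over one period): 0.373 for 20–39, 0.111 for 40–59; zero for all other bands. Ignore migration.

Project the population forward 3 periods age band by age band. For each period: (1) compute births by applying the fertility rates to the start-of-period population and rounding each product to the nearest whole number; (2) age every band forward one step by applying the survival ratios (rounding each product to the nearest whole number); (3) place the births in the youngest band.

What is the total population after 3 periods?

Period 1.
Births: 19000 * 0.373 = 7087, 4600 * 0.111 = 511 ⇒ total 7598
20–39: 4900 * 0.96 = 4704
40–59: 19000 * 0.936 = 17784
60+: 4600 * 0.937 + 11800 * 0.358 = 4310 + 4224 = 8534
Giving 7598 / 4704 / 17784 / 8534.
Period 2.
Births: 4704 * 0.373 = 1755, 17784 * 0.111 = 1974 ⇒ total 3729
20–39: 7598 * 0.96 = 7294
40–59: 4704 * 0.936 = 4403
60+: 17784 * 0.937 + 8534 * 0.358 = 16664 + 3055 = 19719
Giving 3729 / 7294 / 4403 / 19719.
Period 3.
Births: 7294 * 0.373 = 2721, 4403 * 0.111 = 489 ⇒ total 3210
20–39: 3729 * 0.96 = 3580
40–59: 7294 * 0.936 = 6827
60+: 4403 * 0.937 + 19719 * 0.358 = 4126 + 7059 = 11185
Giving 3210 / 3580 / 6827 / 11185.
Total after period 3: 3210 + 3580 + 6827 + 11185 = 24802

24802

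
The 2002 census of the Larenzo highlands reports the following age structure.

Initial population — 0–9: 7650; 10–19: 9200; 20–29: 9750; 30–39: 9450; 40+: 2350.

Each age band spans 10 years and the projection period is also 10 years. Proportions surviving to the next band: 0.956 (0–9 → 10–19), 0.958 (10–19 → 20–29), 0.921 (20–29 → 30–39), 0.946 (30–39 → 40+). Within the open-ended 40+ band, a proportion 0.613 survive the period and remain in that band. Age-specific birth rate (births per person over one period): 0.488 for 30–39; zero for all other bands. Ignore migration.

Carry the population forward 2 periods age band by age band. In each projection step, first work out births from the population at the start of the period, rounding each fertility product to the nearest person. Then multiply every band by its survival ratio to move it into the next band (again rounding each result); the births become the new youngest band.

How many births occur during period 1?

(Groups numbered youngest = 1 to oldest = 5.)
After projecting period 1:
Births: 9450 * 0.488 = 4612
Group 2: 7650 * 0.956 = 7313
Group 3: 9200 * 0.958 = 8814
Group 4: 9750 * 0.921 = 8980
Group 5: 9450 * 0.946 + 2350 * 0.613 = 8940 + 1441 = 10381
Population now: 0–9=4612, 10–19=7313, 20–29=8814, 30–39=8980, 40+=10381

4612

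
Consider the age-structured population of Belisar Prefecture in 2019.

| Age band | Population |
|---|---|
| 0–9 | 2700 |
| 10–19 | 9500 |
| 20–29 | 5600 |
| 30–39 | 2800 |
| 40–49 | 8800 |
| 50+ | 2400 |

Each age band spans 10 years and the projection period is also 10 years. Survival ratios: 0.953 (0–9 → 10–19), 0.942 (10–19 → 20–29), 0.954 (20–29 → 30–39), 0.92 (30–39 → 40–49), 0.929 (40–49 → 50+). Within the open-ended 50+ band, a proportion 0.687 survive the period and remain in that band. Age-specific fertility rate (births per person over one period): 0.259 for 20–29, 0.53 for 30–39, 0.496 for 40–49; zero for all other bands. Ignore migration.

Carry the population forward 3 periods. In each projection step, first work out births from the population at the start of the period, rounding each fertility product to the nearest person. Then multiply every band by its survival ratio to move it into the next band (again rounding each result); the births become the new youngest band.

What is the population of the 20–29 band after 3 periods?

6553

Let group 1 be 0–9 through group 6 = 50+.
[period 1]
Births: 5600 × 0.259 = 1450  |  2800 × 0.53 = 1484  |  8800 × 0.496 = 4365 — total 7299
Group 2: 2700 × 0.953 = 2573
Group 3: 9500 × 0.942 = 8949
Group 4: 5600 × 0.954 = 5342
Group 5: 2800 × 0.92 = 2576
Group 6: 8800 × 0.929 + 2400 × 0.687 = 8175 + 1649 = 9824
Population now: 0–9=7299, 10–19=2573, 20–29=8949, 30–39=5342, 40–49=2576, 50+=9824
[period 2]
Births: 8949 × 0.259 = 2318  |  5342 × 0.53 = 2831  |  2576 × 0.496 = 1278 — total 6427
Group 2: 7299 × 0.953 = 6956
Group 3: 2573 × 0.942 = 2424
Group 4: 8949 × 0.954 = 8537
Group 5: 5342 × 0.92 = 4915
Group 6: 2576 × 0.929 + 9824 × 0.687 = 2393 + 6749 = 9142
Population now: 0–9=6427, 10–19=6956, 20–29=2424, 30–39=8537, 40–49=4915, 50+=9142
[period 3]
Births: 2424 × 0.259 = 628  |  8537 × 0.53 = 4525  |  4915 × 0.496 = 2438 — total 7591
Group 2: 6427 × 0.953 = 6125
Group 3: 6956 × 0.942 = 6553
Group 4: 2424 × 0.954 = 2312
Group 5: 8537 × 0.92 = 7854
Group 6: 4915 × 0.929 + 9142 × 0.687 = 4566 + 6281 = 10847
Population now: 0–9=7591, 10–19=6125, 20–29=6553, 30–39=2312, 40–49=7854, 50+=10847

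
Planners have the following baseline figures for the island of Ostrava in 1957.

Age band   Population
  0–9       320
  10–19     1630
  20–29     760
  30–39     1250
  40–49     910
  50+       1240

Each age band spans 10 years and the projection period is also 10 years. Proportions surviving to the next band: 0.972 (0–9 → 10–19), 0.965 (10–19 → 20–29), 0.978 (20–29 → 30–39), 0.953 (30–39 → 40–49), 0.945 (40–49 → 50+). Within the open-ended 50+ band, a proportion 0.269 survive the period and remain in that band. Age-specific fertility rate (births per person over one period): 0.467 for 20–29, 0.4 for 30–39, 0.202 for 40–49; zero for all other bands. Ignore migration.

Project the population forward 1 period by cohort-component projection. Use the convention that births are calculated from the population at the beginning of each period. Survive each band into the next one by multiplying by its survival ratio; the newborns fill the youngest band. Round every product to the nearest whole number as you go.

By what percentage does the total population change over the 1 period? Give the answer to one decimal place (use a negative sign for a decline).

— Period 1 —
Births: 760 * 0.467 = 355  |  1250 * 0.4 = 500  |  910 * 0.202 = 184 — total 1039
10–19: 320 * 0.972 = 311
20–29: 1630 * 0.965 = 1573
30–39: 760 * 0.978 = 743
40–49: 1250 * 0.953 = 1191
50+: 910 * 0.945 + 1240 * 0.269 = 860 + 334 = 1194
→ [1039, 311, 1573, 743, 1191, 1194]
Total: 6110 → 6051; change = -59; percentage change = -1.0%

-1.0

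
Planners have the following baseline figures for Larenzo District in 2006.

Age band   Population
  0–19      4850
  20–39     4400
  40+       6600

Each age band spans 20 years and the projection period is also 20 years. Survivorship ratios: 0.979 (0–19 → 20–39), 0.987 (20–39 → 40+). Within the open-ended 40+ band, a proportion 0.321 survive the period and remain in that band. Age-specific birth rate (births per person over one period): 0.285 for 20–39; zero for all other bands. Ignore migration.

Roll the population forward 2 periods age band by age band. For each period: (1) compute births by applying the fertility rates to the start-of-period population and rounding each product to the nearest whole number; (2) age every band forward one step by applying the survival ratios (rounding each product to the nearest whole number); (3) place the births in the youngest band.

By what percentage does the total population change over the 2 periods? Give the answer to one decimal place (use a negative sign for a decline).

Call the groups 1 to 3, youngest first.
— Period 1 —
Births: 4400 × 0.285 = 1254
Group 2: 4850 × 0.979 = 4748
Group 3: 4400 × 0.987 + 6600 × 0.321 = 4343 + 2119 = 6462
End of period: [1254, 4748, 6462]
— Period 2 —
Births: 4748 × 0.285 = 1353
Group 2: 1254 × 0.979 = 1228
Group 3: 4748 × 0.987 + 6462 × 0.321 = 4686 + 2074 = 6760
End of period: [1353, 1228, 6760]
Total: 15850 → 9341; change = -6509; percentage change = -41.1%

-41.1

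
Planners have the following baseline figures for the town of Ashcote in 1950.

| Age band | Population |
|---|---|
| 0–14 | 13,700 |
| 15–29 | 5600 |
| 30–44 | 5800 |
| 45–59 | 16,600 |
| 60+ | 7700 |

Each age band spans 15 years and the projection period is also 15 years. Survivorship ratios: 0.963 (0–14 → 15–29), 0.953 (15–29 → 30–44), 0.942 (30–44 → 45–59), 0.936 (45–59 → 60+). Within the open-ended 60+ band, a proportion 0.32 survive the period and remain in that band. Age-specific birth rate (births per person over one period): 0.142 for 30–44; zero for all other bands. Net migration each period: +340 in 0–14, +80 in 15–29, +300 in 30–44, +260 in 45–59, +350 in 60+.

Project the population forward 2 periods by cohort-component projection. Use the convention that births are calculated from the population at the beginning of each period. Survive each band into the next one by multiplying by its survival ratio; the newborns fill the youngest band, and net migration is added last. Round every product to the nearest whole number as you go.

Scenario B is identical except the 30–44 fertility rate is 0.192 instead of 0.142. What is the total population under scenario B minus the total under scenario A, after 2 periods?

561

Call the groups 1 to 5, youngest first.
Period 1.
Births: 5800 * 0.142 = 824
Group 2: 13700 * 0.963 = 13193
Group 3: 5600 * 0.953 = 5337
Group 4: 5800 * 0.942 = 5464
Group 5: 16600 * 0.936 + 7700 * 0.32 = 15538 + 2464 = 18002
Net migration: Group 1 + 340 → 1164; Group 2 + 80 → 13273; Group 3 + 300 → 5637; Group 4 + 260 → 5724; Group 5 + 350 → 18352
→ [1164, 13273, 5637, 5724, 18352]
Period 2.
Births: 5637 * 0.142 = 800
Group 2: 1164 * 0.963 = 1121
Group 3: 13273 * 0.953 = 12649
Group 4: 5637 * 0.942 = 5310
Group 5: 5724 * 0.936 + 18352 * 0.32 = 5358 + 5873 = 11231
Net migration: Group 1 + 340 → 1140; Group 2 + 80 → 1201; Group 3 + 300 → 12949; Group 4 + 260 → 5570; Group 5 + 350 → 11581
→ [1140, 1201, 12949, 5570, 11581]
Scenario A total after 2 periods: 32441
Scenario B projection —
Period 1.
Births: 5800 * 0.192 = 1114
Group 2: 13700 * 0.963 = 13193
Group 3: 5600 * 0.953 = 5337
Group 4: 5800 * 0.942 = 5464
Group 5: 16600 * 0.936 + 7700 * 0.32 = 15538 + 2464 = 18002
Net migration: Group 1 + 340 → 1454; Group 2 + 80 → 13273; Group 3 + 300 → 5637; Group 4 + 260 → 5724; Group 5 + 350 → 18352
→ [1454, 13273, 5637, 5724, 18352]
Period 2.
Births: 5637 * 0.192 = 1082
Group 2: 1454 * 0.963 = 1400
Group 3: 13273 * 0.953 = 12649
Group 4: 5637 * 0.942 = 5310
Group 5: 5724 * 0.936 + 18352 * 0.32 = 5358 + 5873 = 11231
Net migration: Group 1 + 340 → 1422; Group 2 + 80 → 1480; Group 3 + 300 → 12949; Group 4 + 260 → 5570; Group 5 + 350 → 11581
→ [1422, 1480, 12949, 5570, 11581]
Scenario B total after 2 periods: 33002
Difference B − A = 33002 − 32441 = 561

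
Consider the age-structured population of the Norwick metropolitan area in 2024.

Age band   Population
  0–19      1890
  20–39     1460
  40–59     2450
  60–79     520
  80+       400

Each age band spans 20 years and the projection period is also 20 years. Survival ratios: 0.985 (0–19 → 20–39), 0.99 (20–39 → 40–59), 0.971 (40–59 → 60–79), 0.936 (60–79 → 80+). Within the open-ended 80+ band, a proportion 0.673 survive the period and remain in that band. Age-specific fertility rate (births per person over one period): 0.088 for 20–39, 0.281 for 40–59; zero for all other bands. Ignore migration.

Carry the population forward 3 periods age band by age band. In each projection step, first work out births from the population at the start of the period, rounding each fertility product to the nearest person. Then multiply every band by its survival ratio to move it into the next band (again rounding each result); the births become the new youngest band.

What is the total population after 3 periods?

— Period 1 —
Births: 1460 * 0.088 = 128, 2450 * 0.281 = 688 → total 816
20–39: 1890 * 0.985 = 1862
40–59: 1460 * 0.99 = 1445
60–79: 2450 * 0.971 = 2379
80+: 520 * 0.936 + 400 * 0.673 = 487 + 269 = 756
Giving 816 / 1862 / 1445 / 2379 / 756.
— Period 2 —
Births: 1862 * 0.088 = 164, 1445 * 0.281 = 406 → total 570
20–39: 816 * 0.985 = 804
40–59: 1862 * 0.99 = 1843
60–79: 1445 * 0.971 = 1403
80+: 2379 * 0.936 + 756 * 0.673 = 2227 + 509 = 2736
Giving 570 / 804 / 1843 / 1403 / 2736.
— Period 3 —
Births: 804 * 0.088 = 71, 1843 * 0.281 = 518 → total 589
20–39: 570 * 0.985 = 561
40–59: 804 * 0.99 = 796
60–79: 1843 * 0.971 = 1790
80+: 1403 * 0.936 + 2736 * 0.673 = 1313 + 1841 = 3154
Giving 589 / 561 / 796 / 1790 / 3154.
Total after period 3: 589 + 561 + 796 + 1790 + 3154 = 6890

6890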